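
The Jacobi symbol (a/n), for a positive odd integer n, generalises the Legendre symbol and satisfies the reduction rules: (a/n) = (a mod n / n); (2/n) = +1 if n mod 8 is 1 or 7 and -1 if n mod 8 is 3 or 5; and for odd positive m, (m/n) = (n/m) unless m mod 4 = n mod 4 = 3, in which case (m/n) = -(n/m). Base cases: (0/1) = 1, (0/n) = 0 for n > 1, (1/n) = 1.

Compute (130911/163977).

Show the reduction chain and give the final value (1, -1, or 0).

0

flip (130911/163977) -> (163977/130911): both odd, 130911 mod 4 = 3, 163977 mod 4 = 1, so the flip contributes +1; sign now +1
(163977/130911): 163977 mod 130911 = 33066, so (163977/130911) = (33066/130911)
factor out 2^1: 33066 = 2^1·16533; with 130911 mod 8 = 7, (2/130911) = +1; sign now +1; continue with (16533/130911)
flip (16533/130911) -> (130911/16533): both odd, 16533 mod 4 = 1, 130911 mod 4 = 3, so the flip contributes +1; sign now +1
(130911/16533): 130911 mod 16533 = 15180, so (130911/16533) = (15180/16533)
factor out 2^2: 15180 = 2^2·3795; with 16533 mod 8 = 5, (2/16533) = -1; sign now +1; continue with (3795/16533)
flip (3795/16533) -> (16533/3795): both odd, 3795 mod 4 = 3, 16533 mod 4 = 1, so the flip contributes +1; sign now +1
(16533/3795): 16533 mod 3795 = 1353, so (16533/3795) = (1353/3795)
flip (1353/3795) -> (3795/1353): both odd, 1353 mod 4 = 1, 3795 mod 4 = 3, so the flip contributes +1; sign now +1
(3795/1353): 3795 mod 1353 = 1089, so (3795/1353) = (1089/1353)
flip (1089/1353) -> (1353/1089): both odd, 1089 mod 4 = 1, 1353 mod 4 = 1, so the flip contributes +1; sign now +1
(1353/1089): 1353 mod 1089 = 264, so (1353/1089) = (264/1089)
factor out 2^3: 264 = 2^3·33; with 1089 mod 8 = 1, (2/1089) = +1; sign now +1; continue with (33/1089)
flip (33/1089) -> (1089/33): both odd, 33 mod 4 = 1, 1089 mod 4 = 1, so the flip contributes +1; sign now +1
(1089/33): 1089 mod 33 = 0, so (1089/33) = (0/33)
reached (0/33); gcd(a, n) > 1, so (0/33) = 0 and the symbol is 0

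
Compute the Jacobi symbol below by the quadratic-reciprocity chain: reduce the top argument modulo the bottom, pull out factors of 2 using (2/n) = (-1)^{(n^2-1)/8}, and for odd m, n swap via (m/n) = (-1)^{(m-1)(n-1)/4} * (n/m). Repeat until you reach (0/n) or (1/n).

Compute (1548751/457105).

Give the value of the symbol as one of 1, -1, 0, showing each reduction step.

-1

(1548751/457105): 1548751 mod 457105 = 177436, so (1548751/457105) = (177436/457105)
factor out 2^2: 177436 = 2^2·44359; with 457105 mod 8 = 1, (2/457105) = +1; sign now +1; continue with (44359/457105)
flip (44359/457105) -> (457105/44359): both odd, 44359 mod 4 = 3, 457105 mod 4 = 1, so the flip contributes +1; sign now +1
(457105/44359): 457105 mod 44359 = 13515, so (457105/44359) = (13515/44359)
flip (13515/44359) -> (44359/13515): both odd, 13515 mod 4 = 3, 44359 mod 4 = 3, so the flip contributes -1; sign now -1
(44359/13515): 44359 mod 13515 = 3814, so (44359/13515) = (3814/13515)
factor out 2^1: 3814 = 2^1·1907; with 13515 mod 8 = 3, (2/13515) = -1; sign now +1; continue with (1907/13515)
flip (1907/13515) -> (13515/1907): both odd, 1907 mod 4 = 3, 13515 mod 4 = 3, so the flip contributes -1; sign now -1
(13515/1907): 13515 mod 1907 = 166, so (13515/1907) = (166/1907)
factor out 2^1: 166 = 2^1·83; with 1907 mod 8 = 3, (2/1907) = -1; sign now +1; continue with (83/1907)
flip (83/1907) -> (1907/83): both odd, 83 mod 4 = 3, 1907 mod 4 = 3, so the flip contributes -1; sign now -1
(1907/83): 1907 mod 83 = 81, so (1907/83) = (81/83)
flip (81/83) -> (83/81): both odd, 81 mod 4 = 1, 83 mod 4 = 3, so the flip contributes +1; sign now -1
(83/81): 83 mod 81 = 2, so (83/81) = (2/81)
factor out 2^1: 2 = 2^1·1; with 81 mod 8 = 1, (2/81) = +1; sign now -1; continue with (1/81)
reached (1/81) = 1, so the symbol is -1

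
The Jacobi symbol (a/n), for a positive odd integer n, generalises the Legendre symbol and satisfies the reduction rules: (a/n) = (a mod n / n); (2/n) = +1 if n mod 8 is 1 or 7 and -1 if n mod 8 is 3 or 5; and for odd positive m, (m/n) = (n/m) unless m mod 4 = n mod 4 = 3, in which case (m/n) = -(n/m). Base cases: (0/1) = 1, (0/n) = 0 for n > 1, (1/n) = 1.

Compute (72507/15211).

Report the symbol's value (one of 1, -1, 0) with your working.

1

(72507/15211): 72507 mod 15211 = 11663, so (72507/15211) = (11663/15211)
flip (11663/15211) -> (15211/11663): both odd, 11663 mod 4 = 3, 15211 mod 4 = 3, so the flip contributes -1; sign now -1
(15211/11663): 15211 mod 11663 = 3548, so (15211/11663) = (3548/11663)
factor out 2^2: 3548 = 2^2·887; with 11663 mod 8 = 7, (2/11663) = +1; sign now -1; continue with (887/11663)
flip (887/11663) -> (11663/887): both odd, 887 mod 4 = 3, 11663 mod 4 = 3, so the flip contributes -1; sign now +1
(11663/887): 11663 mod 887 = 132, so (11663/887) = (132/887)
factor out 2^2: 132 = 2^2·33; with 887 mod 8 = 7, (2/887) = +1; sign now +1; continue with (33/887)
flip (33/887) -> (887/33): both odd, 33 mod 4 = 1, 887 mod 4 = 3, so the flip contributes +1; sign now +1
(887/33): 887 mod 33 = 29, so (887/33) = (29/33)
flip (29/33) -> (33/29): both odd, 29 mod 4 = 1, 33 mod 4 = 1, so the flip contributes +1; sign now +1
(33/29): 33 mod 29 = 4, so (33/29) = (4/29)
factor out 2^2: 4 = 2^2·1; with 29 mod 8 = 5, (2/29) = -1; sign now +1; continue with (1/29)
reached (1/29) = 1, so the symbol is +1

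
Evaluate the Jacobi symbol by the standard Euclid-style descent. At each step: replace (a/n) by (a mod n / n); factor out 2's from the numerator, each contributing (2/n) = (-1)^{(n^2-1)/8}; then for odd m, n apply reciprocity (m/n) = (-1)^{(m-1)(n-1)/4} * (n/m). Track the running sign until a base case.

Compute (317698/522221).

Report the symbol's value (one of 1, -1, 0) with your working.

317698 = 2^1·158849; (2/522221) = -1 since 522221 mod 8 = 5, so (317698/522221) = (-1)^1·(158849/522221); sign now -1
reciprocity: (158849/522221) = +1·(522221/158849) since 158849 mod 4 = 1, 522221 mod 4 = 1; sign now -1
(522221/158849) = (45674/158849)   [reduce mod 158849]
45674 = 2^1·22837; (2/158849) = +1 since 158849 mod 8 = 1, so (45674/158849) = (+1)^1·(22837/158849); sign now -1
reciprocity: (22837/158849) = +1·(158849/22837) since 22837 mod 4 = 1, 158849 mod 4 = 1; sign now -1
(158849/22837) = (21827/22837)   [reduce mod 22837]
reciprocity: (21827/22837) = +1·(22837/21827) since 21827 mod 4 = 3, 22837 mod 4 = 1; sign now -1
(22837/21827) = (1010/21827)   [reduce mod 21827]
1010 = 2^1·505; (2/21827) = -1 since 21827 mod 8 = 3, so (1010/21827) = (-1)^1·(505/21827); sign now +1
reciprocity: (505/21827) = +1·(21827/505) since 505 mod 4 = 1, 21827 mod 4 = 3; sign now +1
(21827/505) = (112/505)   [reduce mod 505]
112 = 2^4·7; (2/505) = +1 since 505 mod 8 = 1, so (112/505) = (+1)^4·(7/505); sign now +1
reciprocity: (7/505) = +1·(505/7) since 7 mod 4 = 3, 505 mod 4 = 1; sign now +1
(505/7) = (1/7)   [reduce mod 7]
(1/7) = 1; final value = sign = +1

1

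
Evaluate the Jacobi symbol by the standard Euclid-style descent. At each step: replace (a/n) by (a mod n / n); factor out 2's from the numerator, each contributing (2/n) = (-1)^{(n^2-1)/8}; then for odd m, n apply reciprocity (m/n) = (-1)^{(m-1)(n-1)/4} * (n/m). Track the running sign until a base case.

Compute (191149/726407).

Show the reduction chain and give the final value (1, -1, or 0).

1

flip (191149/726407) -> (726407/191149): both odd, 191149 mod 4 = 1, 726407 mod 4 = 3, so the flip contributes +1; sign now +1
(726407/191149): 726407 mod 191149 = 152960, so (726407/191149) = (152960/191149)
factor out 2^7: 152960 = 2^7·1195; with 191149 mod 8 = 5, (2/191149) = -1; sign now -1; continue with (1195/191149)
flip (1195/191149) -> (191149/1195): both odd, 1195 mod 4 = 3, 191149 mod 4 = 1, so the flip contributes +1; sign now -1
(191149/1195): 191149 mod 1195 = 1144, so (191149/1195) = (1144/1195)
factor out 2^3: 1144 = 2^3·143; with 1195 mod 8 = 3, (2/1195) = -1; sign now +1; continue with (143/1195)
flip (143/1195) -> (1195/143): both odd, 143 mod 4 = 3, 1195 mod 4 = 3, so the flip contributes -1; sign now -1
(1195/143): 1195 mod 143 = 51, so (1195/143) = (51/143)
flip (51/143) -> (143/51): both odd, 51 mod 4 = 3, 143 mod 4 = 3, so the flip contributes -1; sign now +1
(143/51): 143 mod 51 = 41, so (143/51) = (41/51)
flip (41/51) -> (51/41): both odd, 41 mod 4 = 1, 51 mod 4 = 3, so the flip contributes +1; sign now +1
(51/41): 51 mod 41 = 10, so (51/41) = (10/41)
factor out 2^1: 10 = 2^1·5; with 41 mod 8 = 1, (2/41) = +1; sign now +1; continue with (5/41)
flip (5/41) -> (41/5): both odd, 5 mod 4 = 1, 41 mod 4 = 1, so the flip contributes +1; sign now +1
(41/5): 41 mod 5 = 1, so (41/5) = (1/5)
reached (1/5) = 1, so the symbol is +1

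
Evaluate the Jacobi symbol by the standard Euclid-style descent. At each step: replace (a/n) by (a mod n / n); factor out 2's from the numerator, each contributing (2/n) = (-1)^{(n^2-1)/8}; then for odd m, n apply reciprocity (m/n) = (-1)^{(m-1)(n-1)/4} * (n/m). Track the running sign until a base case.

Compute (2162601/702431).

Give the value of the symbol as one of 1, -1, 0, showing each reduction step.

(2162601/702431): 2162601 mod 702431 = 55308, so (2162601/702431) = (55308/702431)
factor out 2^2: 55308 = 2^2·13827; with 702431 mod 8 = 7, (2/702431) = +1; sign now +1; continue with (13827/702431)
flip (13827/702431) -> (702431/13827): both odd, 13827 mod 4 = 3, 702431 mod 4 = 3, so the flip contributes -1; sign now -1
(702431/13827): 702431 mod 13827 = 11081, so (702431/13827) = (11081/13827)
flip (11081/13827) -> (13827/11081): both odd, 11081 mod 4 = 1, 13827 mod 4 = 3, so the flip contributes +1; sign now -1
(13827/11081): 13827 mod 11081 = 2746, so (13827/11081) = (2746/11081)
factor out 2^1: 2746 = 2^1·1373; with 11081 mod 8 = 1, (2/11081) = +1; sign now -1; continue with (1373/11081)
flip (1373/11081) -> (11081/1373): both odd, 1373 mod 4 = 1, 11081 mod 4 = 1, so the flip contributes +1; sign now -1
(11081/1373): 11081 mod 1373 = 97, so (11081/1373) = (97/1373)
flip (97/1373) -> (1373/97): both odd, 97 mod 4 = 1, 1373 mod 4 = 1, so the flip contributes +1; sign now -1
(1373/97): 1373 mod 97 = 15, so (1373/97) = (15/97)
flip (15/97) -> (97/15): both odd, 15 mod 4 = 3, 97 mod 4 = 1, so the flip contributes +1; sign now -1
(97/15): 97 mod 15 = 7, so (97/15) = (7/15)
flip (7/15) -> (15/7): both odd, 7 mod 4 = 3, 15 mod 4 = 3, so the flip contributes -1; sign now +1
(15/7): 15 mod 7 = 1, so (15/7) = (1/7)
reached (1/7) = 1, so the symbol is +1

1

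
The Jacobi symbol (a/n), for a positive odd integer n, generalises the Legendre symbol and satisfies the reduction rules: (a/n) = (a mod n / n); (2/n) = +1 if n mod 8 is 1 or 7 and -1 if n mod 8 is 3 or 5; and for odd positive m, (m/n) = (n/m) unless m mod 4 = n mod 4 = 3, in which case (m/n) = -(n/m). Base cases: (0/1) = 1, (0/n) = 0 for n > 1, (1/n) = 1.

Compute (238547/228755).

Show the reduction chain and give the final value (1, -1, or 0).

(238547/228755): 238547 mod 228755 = 9792, so (238547/228755) = (9792/228755)
factor out 2^6: 9792 = 2^6·153; with 228755 mod 8 = 3, (2/228755) = -1; sign now +1; continue with (153/228755)
flip (153/228755) -> (228755/153): both odd, 153 mod 4 = 1, 228755 mod 4 = 3, so the flip contributes +1; sign now +1
(228755/153): 228755 mod 153 = 20, so (228755/153) = (20/153)
factor out 2^2: 20 = 2^2·5; with 153 mod 8 = 1, (2/153) = +1; sign now +1; continue with (5/153)
flip (5/153) -> (153/5): both odd, 5 mod 4 = 1, 153 mod 4 = 1, so the flip contributes +1; sign now +1
(153/5): 153 mod 5 = 3, so (153/5) = (3/5)
flip (3/5) -> (5/3): both odd, 3 mod 4 = 3, 5 mod 4 = 1, so the flip contributes +1; sign now +1
(5/3): 5 mod 3 = 2, so (5/3) = (2/3)
factor out 2^1: 2 = 2^1·1; with 3 mod 8 = 3, (2/3) = -1; sign now -1; continue with (1/3)
reached (1/3) = 1, so the symbol is -1

-1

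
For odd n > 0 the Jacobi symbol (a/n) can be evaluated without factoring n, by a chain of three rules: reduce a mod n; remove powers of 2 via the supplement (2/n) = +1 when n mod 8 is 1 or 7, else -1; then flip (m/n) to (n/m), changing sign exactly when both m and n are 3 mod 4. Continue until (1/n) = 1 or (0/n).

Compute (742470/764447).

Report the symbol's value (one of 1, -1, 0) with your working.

1

factor out 2^1: 742470 = 2^1·371235; with 764447 mod 8 = 7, (2/764447) = +1; sign now +1; continue with (371235/764447)
flip (371235/764447) -> (764447/371235): both odd, 371235 mod 4 = 3, 764447 mod 4 = 3, so the flip contributes -1; sign now -1
(764447/371235): 764447 mod 371235 = 21977, so (764447/371235) = (21977/371235)
flip (21977/371235) -> (371235/21977): both odd, 21977 mod 4 = 1, 371235 mod 4 = 3, so the flip contributes +1; sign now -1
(371235/21977): 371235 mod 21977 = 19603, so (371235/21977) = (19603/21977)
flip (19603/21977) -> (21977/19603): both odd, 19603 mod 4 = 3, 21977 mod 4 = 1, so the flip contributes +1; sign now -1
(21977/19603): 21977 mod 19603 = 2374, so (21977/19603) = (2374/19603)
factor out 2^1: 2374 = 2^1·1187; with 19603 mod 8 = 3, (2/19603) = -1; sign now +1; continue with (1187/19603)
flip (1187/19603) -> (19603/1187): both odd, 1187 mod 4 = 3, 19603 mod 4 = 3, so the flip contributes -1; sign now -1
(19603/1187): 19603 mod 1187 = 611, so (19603/1187) = (611/1187)
flip (611/1187) -> (1187/611): both odd, 611 mod 4 = 3, 1187 mod 4 = 3, so the flip contributes -1; sign now +1
(1187/611): 1187 mod 611 = 576, so (1187/611) = (576/611)
factor out 2^6: 576 = 2^6·9; with 611 mod 8 = 3, (2/611) = -1; sign now +1; continue with (9/611)
flip (9/611) -> (611/9): both odd, 9 mod 4 = 1, 611 mod 4 = 3, so the flip contributes +1; sign now +1
(611/9): 611 mod 9 = 8, so (611/9) = (8/9)
factor out 2^3: 8 = 2^3·1; with 9 mod 8 = 1, (2/9) = +1; sign now +1; continue with (1/9)
reached (1/9) = 1, so the symbol is +1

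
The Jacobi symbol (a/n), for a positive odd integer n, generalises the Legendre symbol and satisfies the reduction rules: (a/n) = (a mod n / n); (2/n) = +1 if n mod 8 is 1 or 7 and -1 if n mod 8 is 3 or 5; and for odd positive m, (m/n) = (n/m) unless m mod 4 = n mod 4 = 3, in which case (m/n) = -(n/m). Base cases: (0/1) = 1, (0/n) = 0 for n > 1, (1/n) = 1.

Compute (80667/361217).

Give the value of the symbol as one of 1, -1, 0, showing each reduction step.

1

reciprocity: (80667/361217) = +1·(361217/80667) since 80667 mod 4 = 3, 361217 mod 4 = 1; sign now +1
(361217/80667) = (38549/80667)   [reduce mod 80667]
reciprocity: (38549/80667) = +1·(80667/38549) since 38549 mod 4 = 1, 80667 mod 4 = 3; sign now +1
(80667/38549) = (3569/38549)   [reduce mod 38549]
reciprocity: (3569/38549) = +1·(38549/3569) since 3569 mod 4 = 1, 38549 mod 4 = 1; sign now +1
(38549/3569) = (2859/3569)   [reduce mod 3569]
reciprocity: (2859/3569) = +1·(3569/2859) since 2859 mod 4 = 3, 3569 mod 4 = 1; sign now +1
(3569/2859) = (710/2859)   [reduce mod 2859]
710 = 2^1·355; (2/2859) = -1 since 2859 mod 8 = 3, so (710/2859) = (-1)^1·(355/2859); sign now -1
reciprocity: (355/2859) = -1·(2859/355) since 355 mod 4 = 3, 2859 mod 4 = 3; sign now +1
(2859/355) = (19/355)   [reduce mod 355]
reciprocity: (19/355) = -1·(355/19) since 19 mod 4 = 3, 355 mod 4 = 3; sign now -1
(355/19) = (13/19)   [reduce mod 19]
reciprocity: (13/19) = +1·(19/13) since 13 mod 4 = 1, 19 mod 4 = 3; sign now -1
(19/13) = (6/13)   [reduce mod 13]
6 = 2^1·3; (2/13) = -1 since 13 mod 8 = 5, so (6/13) = (-1)^1·(3/13); sign now +1
reciprocity: (3/13) = +1·(13/3) since 3 mod 4 = 3, 13 mod 4 = 1; sign now +1
(13/3) = (1/3)   [reduce mod 3]
(1/3) = 1; final value = sign = +1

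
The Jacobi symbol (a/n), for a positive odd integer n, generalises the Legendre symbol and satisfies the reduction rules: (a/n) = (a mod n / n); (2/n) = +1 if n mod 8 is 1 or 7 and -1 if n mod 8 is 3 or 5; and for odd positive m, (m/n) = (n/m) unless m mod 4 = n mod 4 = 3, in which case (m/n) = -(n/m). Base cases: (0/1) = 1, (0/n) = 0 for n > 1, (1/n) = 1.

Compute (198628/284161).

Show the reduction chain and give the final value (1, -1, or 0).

198628 = 2^2·49657; (2/284161) = +1 since 284161 mod 8 = 1, so (198628/284161) = (+1)^2·(49657/284161); sign now +1
reciprocity: (49657/284161) = +1·(284161/49657) since 49657 mod 4 = 1, 284161 mod 4 = 1; sign now +1
(284161/49657) = (35876/49657)   [reduce mod 49657]
35876 = 2^2·8969; (2/49657) = +1 since 49657 mod 8 = 1, so (35876/49657) = (+1)^2·(8969/49657); sign now +1
reciprocity: (8969/49657) = +1·(49657/8969) since 8969 mod 4 = 1, 49657 mod 4 = 1; sign now +1
(49657/8969) = (4812/8969)   [reduce mod 8969]
4812 = 2^2·1203; (2/8969) = +1 since 8969 mod 8 = 1, so (4812/8969) = (+1)^2·(1203/8969); sign now +1
reciprocity: (1203/8969) = +1·(8969/1203) since 1203 mod 4 = 3, 8969 mod 4 = 1; sign now +1
(8969/1203) = (548/1203)   [reduce mod 1203]
548 = 2^2·137; (2/1203) = -1 since 1203 mod 8 = 3, so (548/1203) = (-1)^2·(137/1203); sign now +1
reciprocity: (137/1203) = +1·(1203/137) since 137 mod 4 = 1, 1203 mod 4 = 3; sign now +1
(1203/137) = (107/137)   [reduce mod 137]
reciprocity: (107/137) = +1·(137/107) since 107 mod 4 = 3, 137 mod 4 = 1; sign now +1
(137/107) = (30/107)   [reduce mod 107]
30 = 2^1·15; (2/107) = -1 since 107 mod 8 = 3, so (30/107) = (-1)^1·(15/107); sign now -1
reciprocity: (15/107) = -1·(107/15) since 15 mod 4 = 3, 107 mod 4 = 3; sign now +1
(107/15) = (2/15)   [reduce mod 15]
2 = 2^1·1; (2/15) = +1 since 15 mod 8 = 7, so (2/15) = (+1)^1·(1/15); sign now +1
(1/15) = 1; final value = sign = +1

1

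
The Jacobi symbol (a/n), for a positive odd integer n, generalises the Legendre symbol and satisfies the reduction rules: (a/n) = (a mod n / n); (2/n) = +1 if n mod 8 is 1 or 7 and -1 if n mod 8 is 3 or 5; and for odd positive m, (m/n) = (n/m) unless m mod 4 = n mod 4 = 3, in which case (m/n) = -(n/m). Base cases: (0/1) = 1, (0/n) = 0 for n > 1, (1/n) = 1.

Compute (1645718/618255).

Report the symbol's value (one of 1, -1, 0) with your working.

-1

(1645718/618255) = (409208/618255)   [reduce mod 618255]
409208 = 2^3·51151; (2/618255) = +1 since 618255 mod 8 = 7, so (409208/618255) = (+1)^3·(51151/618255); sign now +1
reciprocity: (51151/618255) = -1·(618255/51151) since 51151 mod 4 = 3, 618255 mod 4 = 3; sign now -1
(618255/51151) = (4443/51151)   [reduce mod 51151]
reciprocity: (4443/51151) = -1·(51151/4443) since 4443 mod 4 = 3, 51151 mod 4 = 3; sign now +1
(51151/4443) = (2278/4443)   [reduce mod 4443]
2278 = 2^1·1139; (2/4443) = -1 since 4443 mod 8 = 3, so (2278/4443) = (-1)^1·(1139/4443); sign now -1
reciprocity: (1139/4443) = -1·(4443/1139) since 1139 mod 4 = 3, 4443 mod 4 = 3; sign now +1
(4443/1139) = (1026/1139)   [reduce mod 1139]
1026 = 2^1·513; (2/1139) = -1 since 1139 mod 8 = 3, so (1026/1139) = (-1)^1·(513/1139); sign now -1
reciprocity: (513/1139) = +1·(1139/513) since 513 mod 4 = 1, 1139 mod 4 = 3; sign now -1
(1139/513) = (113/513)   [reduce mod 513]
reciprocity: (113/513) = +1·(513/113) since 113 mod 4 = 1, 513 mod 4 = 1; sign now -1
(513/113) = (61/113)   [reduce mod 113]
reciprocity: (61/113) = +1·(113/61) since 61 mod 4 = 1, 113 mod 4 = 1; sign now -1
(113/61) = (52/61)   [reduce mod 61]
52 = 2^2·13; (2/61) = -1 since 61 mod 8 = 5, so (52/61) = (-1)^2·(13/61); sign now -1
reciprocity: (13/61) = +1·(61/13) since 13 mod 4 = 1, 61 mod 4 = 1; sign now -1
(61/13) = (9/13)   [reduce mod 13]
reciprocity: (9/13) = +1·(13/9) since 9 mod 4 = 1, 13 mod 4 = 1; sign now -1
(13/9) = (4/9)   [reduce mod 9]
4 = 2^2·1; (2/9) = +1 since 9 mod 8 = 1, so (4/9) = (+1)^2·(1/9); sign now -1
(1/9) = 1; final value = sign = -1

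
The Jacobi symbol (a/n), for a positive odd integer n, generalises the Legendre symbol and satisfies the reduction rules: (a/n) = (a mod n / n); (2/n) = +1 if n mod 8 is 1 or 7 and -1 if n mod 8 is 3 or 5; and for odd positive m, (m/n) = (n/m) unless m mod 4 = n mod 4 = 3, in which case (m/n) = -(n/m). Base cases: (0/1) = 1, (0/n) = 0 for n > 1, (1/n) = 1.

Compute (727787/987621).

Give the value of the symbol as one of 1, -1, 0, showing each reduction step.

flip (727787/987621) -> (987621/727787): both odd, 727787 mod 4 = 3, 987621 mod 4 = 1, so the flip contributes +1; sign now +1
(987621/727787): 987621 mod 727787 = 259834, so (987621/727787) = (259834/727787)
factor out 2^1: 259834 = 2^1·129917; with 727787 mod 8 = 3, (2/727787) = -1; sign now -1; continue with (129917/727787)
flip (129917/727787) -> (727787/129917): both odd, 129917 mod 4 = 1, 727787 mod 4 = 3, so the flip contributes +1; sign now -1
(727787/129917): 727787 mod 129917 = 78202, so (727787/129917) = (78202/129917)
factor out 2^1: 78202 = 2^1·39101; with 129917 mod 8 = 5, (2/129917) = -1; sign now +1; continue with (39101/129917)
flip (39101/129917) -> (129917/39101): both odd, 39101 mod 4 = 1, 129917 mod 4 = 1, so the flip contributes +1; sign now +1
(129917/39101): 129917 mod 39101 = 12614, so (129917/39101) = (12614/39101)
factor out 2^1: 12614 = 2^1·6307; with 39101 mod 8 = 5, (2/39101) = -1; sign now -1; continue with (6307/39101)
flip (6307/39101) -> (39101/6307): both odd, 6307 mod 4 = 3, 39101 mod 4 = 1, so the flip contributes +1; sign now -1
(39101/6307): 39101 mod 6307 = 1259, so (39101/6307) = (1259/6307)
flip (1259/6307) -> (6307/1259): both odd, 1259 mod 4 = 3, 6307 mod 4 = 3, so the flip contributes -1; sign now +1
(6307/1259): 6307 mod 1259 = 12, so (6307/1259) = (12/1259)
factor out 2^2: 12 = 2^2·3; with 1259 mod 8 = 3, (2/1259) = -1; sign now +1; continue with (3/1259)
flip (3/1259) -> (1259/3): both odd, 3 mod 4 = 3, 1259 mod 4 = 3, so the flip contributes -1; sign now -1
(1259/3): 1259 mod 3 = 2, so (1259/3) = (2/3)
factor out 2^1: 2 = 2^1·1; with 3 mod 8 = 3, (2/3) = -1; sign now +1; continue with (1/3)
reached (1/3) = 1, so the symbol is +1

1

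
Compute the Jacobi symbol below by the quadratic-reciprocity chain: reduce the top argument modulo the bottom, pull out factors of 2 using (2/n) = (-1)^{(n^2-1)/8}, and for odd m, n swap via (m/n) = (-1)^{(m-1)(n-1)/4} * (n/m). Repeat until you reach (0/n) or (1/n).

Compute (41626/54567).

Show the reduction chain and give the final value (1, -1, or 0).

1

41626 = 2^1·20813; (2/54567) = +1 since 54567 mod 8 = 7, so (41626/54567) = (+1)^1·(20813/54567); sign now +1
reciprocity: (20813/54567) = +1·(54567/20813) since 20813 mod 4 = 1, 54567 mod 4 = 3; sign now +1
(54567/20813) = (12941/20813)   [reduce mod 20813]
reciprocity: (12941/20813) = +1·(20813/12941) since 12941 mod 4 = 1, 20813 mod 4 = 1; sign now +1
(20813/12941) = (7872/12941)   [reduce mod 12941]
7872 = 2^6·123; (2/12941) = -1 since 12941 mod 8 = 5, so (7872/12941) = (-1)^6·(123/12941); sign now +1
reciprocity: (123/12941) = +1·(12941/123) since 123 mod 4 = 3, 12941 mod 4 = 1; sign now +1
(12941/123) = (26/123)   [reduce mod 123]
26 = 2^1·13; (2/123) = -1 since 123 mod 8 = 3, so (26/123) = (-1)^1·(13/123); sign now -1
reciprocity: (13/123) = +1·(123/13) since 13 mod 4 = 1, 123 mod 4 = 3; sign now -1
(123/13) = (6/13)   [reduce mod 13]
6 = 2^1·3; (2/13) = -1 since 13 mod 8 = 5, so (6/13) = (-1)^1·(3/13); sign now +1
reciprocity: (3/13) = +1·(13/3) since 3 mod 4 = 3, 13 mod 4 = 1; sign now +1
(13/3) = (1/3)   [reduce mod 3]
(1/3) = 1; final value = sign = +1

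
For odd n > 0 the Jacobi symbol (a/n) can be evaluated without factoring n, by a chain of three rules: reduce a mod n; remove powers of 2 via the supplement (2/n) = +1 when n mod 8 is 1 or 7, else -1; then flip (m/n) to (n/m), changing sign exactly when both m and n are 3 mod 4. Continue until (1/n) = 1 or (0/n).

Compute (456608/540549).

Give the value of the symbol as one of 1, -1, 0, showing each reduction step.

factor out 2^5: 456608 = 2^5·14269; with 540549 mod 8 = 5, (2/540549) = -1; sign now -1; continue with (14269/540549)
flip (14269/540549) -> (540549/14269): both odd, 14269 mod 4 = 1, 540549 mod 4 = 1, so the flip contributes +1; sign now -1
(540549/14269): 540549 mod 14269 = 12596, so (540549/14269) = (12596/14269)
factor out 2^2: 12596 = 2^2·3149; with 14269 mod 8 = 5, (2/14269) = -1; sign now -1; continue with (3149/14269)
flip (3149/14269) -> (14269/3149): both odd, 3149 mod 4 = 1, 14269 mod 4 = 1, so the flip contributes +1; sign now -1
(14269/3149): 14269 mod 3149 = 1673, so (14269/3149) = (1673/3149)
flip (1673/3149) -> (3149/1673): both odd, 1673 mod 4 = 1, 3149 mod 4 = 1, so the flip contributes +1; sign now -1
(3149/1673): 3149 mod 1673 = 1476, so (3149/1673) = (1476/1673)
factor out 2^2: 1476 = 2^2·369; with 1673 mod 8 = 1, (2/1673) = +1; sign now -1; continue with (369/1673)
flip (369/1673) -> (1673/369): both odd, 369 mod 4 = 1, 1673 mod 4 = 1, so the flip contributes +1; sign now -1
(1673/369): 1673 mod 369 = 197, so (1673/369) = (197/369)
flip (197/369) -> (369/197): both odd, 197 mod 4 = 1, 369 mod 4 = 1, so the flip contributes +1; sign now -1
(369/197): 369 mod 197 = 172, so (369/197) = (172/197)
factor out 2^2: 172 = 2^2·43; with 197 mod 8 = 5, (2/197) = -1; sign now -1; continue with (43/197)
flip (43/197) -> (197/43): both odd, 43 mod 4 = 3, 197 mod 4 = 1, so the flip contributes +1; sign now -1
(197/43): 197 mod 43 = 25, so (197/43) = (25/43)
flip (25/43) -> (43/25): both odd, 25 mod 4 = 1, 43 mod 4 = 3, so the flip contributes +1; sign now -1
(43/25): 43 mod 25 = 18, so (43/25) = (18/25)
factor out 2^1: 18 = 2^1·9; with 25 mod 8 = 1, (2/25) = +1; sign now -1; continue with (9/25)
flip (9/25) -> (25/9): both odd, 9 mod 4 = 1, 25 mod 4 = 1, so the flip contributes +1; sign now -1
(25/9): 25 mod 9 = 7, so (25/9) = (7/9)
flip (7/9) -> (9/7): both odd, 7 mod 4 = 3, 9 mod 4 = 1, so the flip contributes +1; sign now -1
(9/7): 9 mod 7 = 2, so (9/7) = (2/7)
factor out 2^1: 2 = 2^1·1; with 7 mod 8 = 7, (2/7) = +1; sign now -1; continue with (1/7)
reached (1/7) = 1, so the symbol is -1

-1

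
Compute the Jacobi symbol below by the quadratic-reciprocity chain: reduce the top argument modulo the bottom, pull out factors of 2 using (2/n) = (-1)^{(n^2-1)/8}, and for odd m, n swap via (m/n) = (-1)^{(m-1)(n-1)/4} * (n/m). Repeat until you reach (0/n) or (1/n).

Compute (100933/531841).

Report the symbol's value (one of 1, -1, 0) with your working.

1

flip (100933/531841) -> (531841/100933): both odd, 100933 mod 4 = 1, 531841 mod 4 = 1, so the flip contributes +1; sign now +1
(531841/100933): 531841 mod 100933 = 27176, so (531841/100933) = (27176/100933)
factor out 2^3: 27176 = 2^3·3397; with 100933 mod 8 = 5, (2/100933) = -1; sign now -1; continue with (3397/100933)
flip (3397/100933) -> (100933/3397): both odd, 3397 mod 4 = 1, 100933 mod 4 = 1, so the flip contributes +1; sign now -1
(100933/3397): 100933 mod 3397 = 2420, so (100933/3397) = (2420/3397)
factor out 2^2: 2420 = 2^2·605; with 3397 mod 8 = 5, (2/3397) = -1; sign now -1; continue with (605/3397)
flip (605/3397) -> (3397/605): both odd, 605 mod 4 = 1, 3397 mod 4 = 1, so the flip contributes +1; sign now -1
(3397/605): 3397 mod 605 = 372, so (3397/605) = (372/605)
factor out 2^2: 372 = 2^2·93; with 605 mod 8 = 5, (2/605) = -1; sign now -1; continue with (93/605)
flip (93/605) -> (605/93): both odd, 93 mod 4 = 1, 605 mod 4 = 1, so the flip contributes +1; sign now -1
(605/93): 605 mod 93 = 47, so (605/93) = (47/93)
flip (47/93) -> (93/47): both odd, 47 mod 4 = 3, 93 mod 4 = 1, so the flip contributes +1; sign now -1
(93/47): 93 mod 47 = 46, so (93/47) = (46/47)
factor out 2^1: 46 = 2^1·23; with 47 mod 8 = 7, (2/47) = +1; sign now -1; continue with (23/47)
flip (23/47) -> (47/23): both odd, 23 mod 4 = 3, 47 mod 4 = 3, so the flip contributes -1; sign now +1
(47/23): 47 mod 23 = 1, so (47/23) = (1/23)
reached (1/23) = 1, so the symbol is +1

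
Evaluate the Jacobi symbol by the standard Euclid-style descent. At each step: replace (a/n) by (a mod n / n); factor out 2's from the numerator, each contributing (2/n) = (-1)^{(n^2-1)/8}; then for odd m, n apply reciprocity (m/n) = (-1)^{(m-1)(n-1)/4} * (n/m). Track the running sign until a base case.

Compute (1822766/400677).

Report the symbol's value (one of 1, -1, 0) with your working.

-1

(1822766/400677): 1822766 mod 400677 = 220058, so (1822766/400677) = (220058/400677)
factor out 2^1: 220058 = 2^1·110029; with 400677 mod 8 = 5, (2/400677) = -1; sign now -1; continue with (110029/400677)
flip (110029/400677) -> (400677/110029): both odd, 110029 mod 4 = 1, 400677 mod 4 = 1, so the flip contributes +1; sign now -1
(400677/110029): 400677 mod 110029 = 70590, so (400677/110029) = (70590/110029)
factor out 2^1: 70590 = 2^1·35295; with 110029 mod 8 = 5, (2/110029) = -1; sign now +1; continue with (35295/110029)
flip (35295/110029) -> (110029/35295): both odd, 35295 mod 4 = 3, 110029 mod 4 = 1, so the flip contributes +1; sign now +1
(110029/35295): 110029 mod 35295 = 4144, so (110029/35295) = (4144/35295)
factor out 2^4: 4144 = 2^4·259; with 35295 mod 8 = 7, (2/35295) = +1; sign now +1; continue with (259/35295)
flip (259/35295) -> (35295/259): both odd, 259 mod 4 = 3, 35295 mod 4 = 3, so the flip contributes -1; sign now -1
(35295/259): 35295 mod 259 = 71, so (35295/259) = (71/259)
flip (71/259) -> (259/71): both odd, 71 mod 4 = 3, 259 mod 4 = 3, so the flip contributes -1; sign now +1
(259/71): 259 mod 71 = 46, so (259/71) = (46/71)
factor out 2^1: 46 = 2^1·23; with 71 mod 8 = 7, (2/71) = +1; sign now +1; continue with (23/71)
flip (23/71) -> (71/23): both odd, 23 mod 4 = 3, 71 mod 4 = 3, so the flip contributes -1; sign now -1
(71/23): 71 mod 23 = 2, so (71/23) = (2/23)
factor out 2^1: 2 = 2^1·1; with 23 mod 8 = 7, (2/23) = +1; sign now -1; continue with (1/23)
reached (1/23) = 1, so the symbol is -1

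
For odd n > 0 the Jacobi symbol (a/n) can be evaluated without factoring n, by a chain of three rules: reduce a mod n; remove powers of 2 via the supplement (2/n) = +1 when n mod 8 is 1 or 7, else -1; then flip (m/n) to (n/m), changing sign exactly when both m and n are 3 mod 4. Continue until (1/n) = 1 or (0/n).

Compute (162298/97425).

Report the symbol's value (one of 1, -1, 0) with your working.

-1

(162298/97425) = (64873/97425)   [reduce mod 97425]
reciprocity: (64873/97425) = +1·(97425/64873) since 64873 mod 4 = 1, 97425 mod 4 = 1; sign now +1
(97425/64873) = (32552/64873)   [reduce mod 64873]
32552 = 2^3·4069; (2/64873) = +1 since 64873 mod 8 = 1, so (32552/64873) = (+1)^3·(4069/64873); sign now +1
reciprocity: (4069/64873) = +1·(64873/4069) since 4069 mod 4 = 1, 64873 mod 4 = 1; sign now +1
(64873/4069) = (3838/4069)   [reduce mod 4069]
3838 = 2^1·1919; (2/4069) = -1 since 4069 mod 8 = 5, so (3838/4069) = (-1)^1·(1919/4069); sign now -1
reciprocity: (1919/4069) = +1·(4069/1919) since 1919 mod 4 = 3, 4069 mod 4 = 1; sign now -1
(4069/1919) = (231/1919)   [reduce mod 1919]
reciprocity: (231/1919) = -1·(1919/231) since 231 mod 4 = 3, 1919 mod 4 = 3; sign now +1
(1919/231) = (71/231)   [reduce mod 231]
reciprocity: (71/231) = -1·(231/71) since 71 mod 4 = 3, 231 mod 4 = 3; sign now -1
(231/71) = (18/71)   [reduce mod 71]
18 = 2^1·9; (2/71) = +1 since 71 mod 8 = 7, so (18/71) = (+1)^1·(9/71); sign now -1
reciprocity: (9/71) = +1·(71/9) since 9 mod 4 = 1, 71 mod 4 = 3; sign now -1
(71/9) = (8/9)   [reduce mod 9]
8 = 2^3·1; (2/9) = +1 since 9 mod 8 = 1, so (8/9) = (+1)^3·(1/9); sign now -1
(1/9) = 1; final value = sign = -1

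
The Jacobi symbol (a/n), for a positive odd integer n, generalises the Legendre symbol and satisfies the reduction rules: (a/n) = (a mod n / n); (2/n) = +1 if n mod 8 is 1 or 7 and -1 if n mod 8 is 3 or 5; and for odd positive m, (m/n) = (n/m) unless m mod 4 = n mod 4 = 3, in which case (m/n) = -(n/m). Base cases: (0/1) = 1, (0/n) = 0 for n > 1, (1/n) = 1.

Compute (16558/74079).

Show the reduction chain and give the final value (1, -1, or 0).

16558 = 2^1·8279; (2/74079) = +1 since 74079 mod 8 = 7, so (16558/74079) = (+1)^1·(8279/74079); sign now +1
reciprocity: (8279/74079) = -1·(74079/8279) since 8279 mod 4 = 3, 74079 mod 4 = 3; sign now -1
(74079/8279) = (7847/8279)   [reduce mod 8279]
reciprocity: (7847/8279) = -1·(8279/7847) since 7847 mod 4 = 3, 8279 mod 4 = 3; sign now +1
(8279/7847) = (432/7847)   [reduce mod 7847]
432 = 2^4·27; (2/7847) = +1 since 7847 mod 8 = 7, so (432/7847) = (+1)^4·(27/7847); sign now +1
reciprocity: (27/7847) = -1·(7847/27) since 27 mod 4 = 3, 7847 mod 4 = 3; sign now -1
(7847/27) = (17/27)   [reduce mod 27]
reciprocity: (17/27) = +1·(27/17) since 17 mod 4 = 1, 27 mod 4 = 3; sign now -1
(27/17) = (10/17)   [reduce mod 17]
10 = 2^1·5; (2/17) = +1 since 17 mod 8 = 1, so (10/17) = (+1)^1·(5/17); sign now -1
reciprocity: (5/17) = +1·(17/5) since 5 mod 4 = 1, 17 mod 4 = 1; sign now -1
(17/5) = (2/5)   [reduce mod 5]
2 = 2^1·1; (2/5) = -1 since 5 mod 8 = 5, so (2/5) = (-1)^1·(1/5); sign now +1
(1/5) = 1; final value = sign = +1

1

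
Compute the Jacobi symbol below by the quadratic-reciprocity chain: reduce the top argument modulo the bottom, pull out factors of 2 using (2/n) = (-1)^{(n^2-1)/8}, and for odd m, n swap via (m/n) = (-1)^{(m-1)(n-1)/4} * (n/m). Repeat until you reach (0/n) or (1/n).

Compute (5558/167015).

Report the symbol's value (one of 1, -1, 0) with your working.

-1

factor out 2^1: 5558 = 2^1·2779; with 167015 mod 8 = 7, (2/167015) = +1; sign now +1; continue with (2779/167015)
flip (2779/167015) -> (167015/2779): both odd, 2779 mod 4 = 3, 167015 mod 4 = 3, so the flip contributes -1; sign now -1
(167015/2779): 167015 mod 2779 = 275, so (167015/2779) = (275/2779)
flip (275/2779) -> (2779/275): both odd, 275 mod 4 = 3, 2779 mod 4 = 3, so the flip contributes -1; sign now +1
(2779/275): 2779 mod 275 = 29, so (2779/275) = (29/275)
flip (29/275) -> (275/29): both odd, 29 mod 4 = 1, 275 mod 4 = 3, so the flip contributes +1; sign now +1
(275/29): 275 mod 29 = 14, so (275/29) = (14/29)
factor out 2^1: 14 = 2^1·7; with 29 mod 8 = 5, (2/29) = -1; sign now -1; continue with (7/29)
flip (7/29) -> (29/7): both odd, 7 mod 4 = 3, 29 mod 4 = 1, so the flip contributes +1; sign now -1
(29/7): 29 mod 7 = 1, so (29/7) = (1/7)
reached (1/7) = 1, so the symbol is -1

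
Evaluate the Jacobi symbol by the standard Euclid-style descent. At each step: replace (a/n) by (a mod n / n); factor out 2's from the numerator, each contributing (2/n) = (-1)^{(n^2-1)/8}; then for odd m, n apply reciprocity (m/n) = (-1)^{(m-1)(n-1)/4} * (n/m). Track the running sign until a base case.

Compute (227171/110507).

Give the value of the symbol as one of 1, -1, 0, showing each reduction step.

(227171/110507): 227171 mod 110507 = 6157, so (227171/110507) = (6157/110507)
flip (6157/110507) -> (110507/6157): both odd, 6157 mod 4 = 1, 110507 mod 4 = 3, so the flip contributes +1; sign now +1
(110507/6157): 110507 mod 6157 = 5838, so (110507/6157) = (5838/6157)
factor out 2^1: 5838 = 2^1·2919; with 6157 mod 8 = 5, (2/6157) = -1; sign now -1; continue with (2919/6157)
flip (2919/6157) -> (6157/2919): both odd, 2919 mod 4 = 3, 6157 mod 4 = 1, so the flip contributes +1; sign now -1
(6157/2919): 6157 mod 2919 = 319, so (6157/2919) = (319/2919)
flip (319/2919) -> (2919/319): both odd, 319 mod 4 = 3, 2919 mod 4 = 3, so the flip contributes -1; sign now +1
(2919/319): 2919 mod 319 = 48, so (2919/319) = (48/319)
factor out 2^4: 48 = 2^4·3; with 319 mod 8 = 7, (2/319) = +1; sign now +1; continue with (3/319)
flip (3/319) -> (319/3): both odd, 3 mod 4 = 3, 319 mod 4 = 3, so the flip contributes -1; sign now -1
(319/3): 319 mod 3 = 1, so (319/3) = (1/3)
reached (1/3) = 1, so the symbol is -1

-1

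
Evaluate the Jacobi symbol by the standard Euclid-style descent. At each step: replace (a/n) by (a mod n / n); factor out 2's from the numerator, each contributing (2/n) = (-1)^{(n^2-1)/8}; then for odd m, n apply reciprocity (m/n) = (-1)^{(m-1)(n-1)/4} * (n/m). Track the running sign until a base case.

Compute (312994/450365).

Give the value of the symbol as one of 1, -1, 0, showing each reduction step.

312994 = 2^1·156497; (2/450365) = -1 since 450365 mod 8 = 5, so (312994/450365) = (-1)^1·(156497/450365); sign now -1
reciprocity: (156497/450365) = +1·(450365/156497) since 156497 mod 4 = 1, 450365 mod 4 = 1; sign now -1
(450365/156497) = (137371/156497)   [reduce mod 156497]
reciprocity: (137371/156497) = +1·(156497/137371) since 137371 mod 4 = 3, 156497 mod 4 = 1; sign now -1
(156497/137371) = (19126/137371)   [reduce mod 137371]
19126 = 2^1·9563; (2/137371) = -1 since 137371 mod 8 = 3, so (19126/137371) = (-1)^1·(9563/137371); sign now +1
reciprocity: (9563/137371) = -1·(137371/9563) since 9563 mod 4 = 3, 137371 mod 4 = 3; sign now -1
(137371/9563) = (3489/9563)   [reduce mod 9563]
reciprocity: (3489/9563) = +1·(9563/3489) since 3489 mod 4 = 1, 9563 mod 4 = 3; sign now -1
(9563/3489) = (2585/3489)   [reduce mod 3489]
reciprocity: (2585/3489) = +1·(3489/2585) since 2585 mod 4 = 1, 3489 mod 4 = 1; sign now -1
(3489/2585) = (904/2585)   [reduce mod 2585]
904 = 2^3·113; (2/2585) = +1 since 2585 mod 8 = 1, so (904/2585) = (+1)^3·(113/2585); sign now -1
reciprocity: (113/2585) = +1·(2585/113) since 113 mod 4 = 1, 2585 mod 4 = 1; sign now -1
(2585/113) = (99/113)   [reduce mod 113]
reciprocity: (99/113) = +1·(113/99) since 99 mod 4 = 3, 113 mod 4 = 1; sign now -1
(113/99) = (14/99)   [reduce mod 99]
14 = 2^1·7; (2/99) = -1 since 99 mod 8 = 3, so (14/99) = (-1)^1·(7/99); sign now +1
reciprocity: (7/99) = -1·(99/7) since 7 mod 4 = 3, 99 mod 4 = 3; sign now -1
(99/7) = (1/7)   [reduce mod 7]
(1/7) = 1; final value = sign = -1

-1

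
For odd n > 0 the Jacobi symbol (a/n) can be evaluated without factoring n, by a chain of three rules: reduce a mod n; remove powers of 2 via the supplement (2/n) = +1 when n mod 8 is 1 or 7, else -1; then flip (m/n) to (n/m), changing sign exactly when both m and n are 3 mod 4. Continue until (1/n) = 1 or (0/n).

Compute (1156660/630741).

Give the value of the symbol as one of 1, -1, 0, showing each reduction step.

-1

(1156660/630741): 1156660 mod 630741 = 525919, so (1156660/630741) = (525919/630741)
flip (525919/630741) -> (630741/525919): both odd, 525919 mod 4 = 3, 630741 mod 4 = 1, so the flip contributes +1; sign now +1
(630741/525919): 630741 mod 525919 = 104822, so (630741/525919) = (104822/525919)
factor out 2^1: 104822 = 2^1·52411; with 525919 mod 8 = 7, (2/525919) = +1; sign now +1; continue with (52411/525919)
flip (52411/525919) -> (525919/52411): both odd, 52411 mod 4 = 3, 525919 mod 4 = 3, so the flip contributes -1; sign now -1
(525919/52411): 525919 mod 52411 = 1809, so (525919/52411) = (1809/52411)
flip (1809/52411) -> (52411/1809): both odd, 1809 mod 4 = 1, 52411 mod 4 = 3, so the flip contributes +1; sign now -1
(52411/1809): 52411 mod 1809 = 1759, so (52411/1809) = (1759/1809)
flip (1759/1809) -> (1809/1759): both odd, 1759 mod 4 = 3, 1809 mod 4 = 1, so the flip contributes +1; sign now -1
(1809/1759): 1809 mod 1759 = 50, so (1809/1759) = (50/1759)
factor out 2^1: 50 = 2^1·25; with 1759 mod 8 = 7, (2/1759) = +1; sign now -1; continue with (25/1759)
flip (25/1759) -> (1759/25): both odd, 25 mod 4 = 1, 1759 mod 4 = 3, so the flip contributes +1; sign now -1
(1759/25): 1759 mod 25 = 9, so (1759/25) = (9/25)
flip (9/25) -> (25/9): both odd, 9 mod 4 = 1, 25 mod 4 = 1, so the flip contributes +1; sign now -1
(25/9): 25 mod 9 = 7, so (25/9) = (7/9)
flip (7/9) -> (9/7): both odd, 7 mod 4 = 3, 9 mod 4 = 1, so the flip contributes +1; sign now -1
(9/7): 9 mod 7 = 2, so (9/7) = (2/7)
factor out 2^1: 2 = 2^1·1; with 7 mod 8 = 7, (2/7) = +1; sign now -1; continue with (1/7)
reached (1/7) = 1, so the symbol is -1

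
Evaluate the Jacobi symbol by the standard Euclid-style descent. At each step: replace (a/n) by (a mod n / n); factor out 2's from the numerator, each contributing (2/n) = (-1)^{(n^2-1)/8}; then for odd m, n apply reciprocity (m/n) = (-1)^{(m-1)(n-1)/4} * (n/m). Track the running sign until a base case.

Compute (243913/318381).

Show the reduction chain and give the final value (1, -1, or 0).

1

flip (243913/318381) -> (318381/243913): both odd, 243913 mod 4 = 1, 318381 mod 4 = 1, so the flip contributes +1; sign now +1
(318381/243913): 318381 mod 243913 = 74468, so (318381/243913) = (74468/243913)
factor out 2^2: 74468 = 2^2·18617; with 243913 mod 8 = 1, (2/243913) = +1; sign now +1; continue with (18617/243913)
flip (18617/243913) -> (243913/18617): both odd, 18617 mod 4 = 1, 243913 mod 4 = 1, so the flip contributes +1; sign now +1
(243913/18617): 243913 mod 18617 = 1892, so (243913/18617) = (1892/18617)
factor out 2^2: 1892 = 2^2·473; with 18617 mod 8 = 1, (2/18617) = +1; sign now +1; continue with (473/18617)
flip (473/18617) -> (18617/473): both odd, 473 mod 4 = 1, 18617 mod 4 = 1, so the flip contributes +1; sign now +1
(18617/473): 18617 mod 473 = 170, so (18617/473) = (170/473)
factor out 2^1: 170 = 2^1·85; with 473 mod 8 = 1, (2/473) = +1; sign now +1; continue with (85/473)
flip (85/473) -> (473/85): both odd, 85 mod 4 = 1, 473 mod 4 = 1, so the flip contributes +1; sign now +1
(473/85): 473 mod 85 = 48, so (473/85) = (48/85)
factor out 2^4: 48 = 2^4·3; with 85 mod 8 = 5, (2/85) = -1; sign now +1; continue with (3/85)
flip (3/85) -> (85/3): both odd, 3 mod 4 = 3, 85 mod 4 = 1, so the flip contributes +1; sign now +1
(85/3): 85 mod 3 = 1, so (85/3) = (1/3)
reached (1/3) = 1, so the symbol is +1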